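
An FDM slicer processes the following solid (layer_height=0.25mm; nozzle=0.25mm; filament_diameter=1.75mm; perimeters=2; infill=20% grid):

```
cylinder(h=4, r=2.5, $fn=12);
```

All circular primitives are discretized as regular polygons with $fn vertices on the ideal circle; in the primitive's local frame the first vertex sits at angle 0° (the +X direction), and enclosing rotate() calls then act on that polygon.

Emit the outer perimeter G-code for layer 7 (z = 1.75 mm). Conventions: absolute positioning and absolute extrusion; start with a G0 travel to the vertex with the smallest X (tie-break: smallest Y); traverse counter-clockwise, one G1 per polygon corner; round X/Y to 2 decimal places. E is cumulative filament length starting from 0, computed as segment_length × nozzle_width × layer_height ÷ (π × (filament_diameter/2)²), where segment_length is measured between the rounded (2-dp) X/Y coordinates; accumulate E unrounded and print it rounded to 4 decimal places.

At z = 1.75 mm: the r=2.5 cylinder contributes a regular 12-gon of circumradius 2.5. The outline is a single polygon with 12 vertices. Extrusion per mm of travel: 0.25 × 0.25 / (π × 0.875²) = 0.025984. Accumulating E over each segment gives final E = 0.4040.

G0 X-2.50 Y0.00 Z1.75
G1 X-2.17 Y-1.25 E0.0336
G1 X-1.25 Y-2.17 E0.0674
G1 X0.00 Y-2.50 E0.1010
G1 X1.25 Y-2.17 E0.1346
G1 X2.17 Y-1.25 E0.1684
G1 X2.50 Y0.00 E0.2020
G1 X2.17 Y1.25 E0.2356
G1 X1.25 Y2.17 E0.2694
G1 X0.00 Y2.50 E0.3030
G1 X-1.25 Y2.17 E0.3366
G1 X-2.17 Y1.25 E0.3704
G1 X-2.50 Y0.00 E0.4040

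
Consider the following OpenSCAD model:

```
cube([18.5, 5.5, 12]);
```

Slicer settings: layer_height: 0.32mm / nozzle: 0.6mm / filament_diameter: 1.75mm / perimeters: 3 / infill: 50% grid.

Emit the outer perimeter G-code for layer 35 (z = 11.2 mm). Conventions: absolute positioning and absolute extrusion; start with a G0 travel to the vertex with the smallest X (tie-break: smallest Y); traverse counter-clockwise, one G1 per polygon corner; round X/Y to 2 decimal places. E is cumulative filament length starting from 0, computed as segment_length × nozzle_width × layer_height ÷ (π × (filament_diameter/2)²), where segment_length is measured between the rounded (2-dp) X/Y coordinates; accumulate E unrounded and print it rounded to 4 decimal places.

At z = 11.2 mm: the cube is present — its section is the full 18.5×5.5 rectangle. The outline is a single polygon with 4 vertices. Extrusion per mm of travel: 0.6 × 0.32 / (π × 0.875²) = 0.079824. Accumulating E over each segment gives final E = 3.8316.

G0 X0.00 Y0.00 Z11.20
G1 X18.50 Y0.00 E1.4767
G1 X18.50 Y5.50 E1.9158
G1 X0.00 Y5.50 E3.3925
G1 X0.00 Y0.00 E3.8316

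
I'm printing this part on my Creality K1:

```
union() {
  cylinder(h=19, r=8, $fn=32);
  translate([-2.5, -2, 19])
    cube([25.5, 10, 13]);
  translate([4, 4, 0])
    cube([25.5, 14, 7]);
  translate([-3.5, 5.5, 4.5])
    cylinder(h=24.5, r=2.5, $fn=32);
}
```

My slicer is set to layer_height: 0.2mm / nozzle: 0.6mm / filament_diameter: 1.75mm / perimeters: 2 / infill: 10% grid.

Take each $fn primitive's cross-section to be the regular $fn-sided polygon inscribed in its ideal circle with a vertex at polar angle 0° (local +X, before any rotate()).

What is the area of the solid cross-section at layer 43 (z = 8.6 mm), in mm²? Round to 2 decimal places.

At z = 8.6 mm: the r=8 cylinder contributes a regular 32-gon of circumradius 8 (area = (32/2)·8.000²·sin(360°/32) = 199.77 mm²); the cube at (-2.5, -2) does not reach this height (z outside [19, 32]); the cube at (4, 4) does not reach this height (z outside [0, 7]); the r=2.5 cylinder at (-3.5, 5.5) contributes a regular 32-gon of circumradius 2.5 (area = (32/2)·2.500²·sin(360°/32) = 19.51 mm²); Taking the union: the regions partially overlap — summed areas 219.28 mm² minus the doubly-counted overlap 16.17 mm² gives 203.11 mm² — area = 203.11 mm². Overall, the cross-section is a single solid region. Net area = 203.11 mm².

203.11 mm²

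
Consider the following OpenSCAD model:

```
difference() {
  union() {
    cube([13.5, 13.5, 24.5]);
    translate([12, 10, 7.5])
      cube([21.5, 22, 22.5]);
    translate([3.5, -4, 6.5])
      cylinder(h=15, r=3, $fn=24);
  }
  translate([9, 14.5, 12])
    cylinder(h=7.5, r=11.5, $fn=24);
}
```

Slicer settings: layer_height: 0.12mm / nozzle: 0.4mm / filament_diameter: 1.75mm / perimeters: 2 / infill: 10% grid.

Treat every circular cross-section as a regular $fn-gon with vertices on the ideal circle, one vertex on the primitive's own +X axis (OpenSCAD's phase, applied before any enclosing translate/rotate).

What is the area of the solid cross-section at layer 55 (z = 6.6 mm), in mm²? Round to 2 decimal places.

210.20 mm²

At z = 6.6 mm: the cube is present — its section is the full 13.5×13.5 rectangle (area 182.25 mm²); the cube at (12, 10) is not intersected at this z (z outside [7.5, 30]); the r=3 cylinder at (3.5, -4) gives a regular 24-gon of circumradius 3 (constant along its height) (area = (24/2)·3.000²·sin(360°/24) = 27.95 mm²); Taking the union: the 2 present regions are separate (no shared area or edge), so areas and boundary lengths simply add and each stays a separate island — area = 210.20 mm²; the cylinder at (9, 14.5) is absent (z outside [12, 19.5]); Taking the first minus the rest: none of the subtracted shapes is present at this height, so the result so far is unchanged — area = 210.20 mm². Overall, the cross-section has 2 separate islands. Net area = 210.20 mm².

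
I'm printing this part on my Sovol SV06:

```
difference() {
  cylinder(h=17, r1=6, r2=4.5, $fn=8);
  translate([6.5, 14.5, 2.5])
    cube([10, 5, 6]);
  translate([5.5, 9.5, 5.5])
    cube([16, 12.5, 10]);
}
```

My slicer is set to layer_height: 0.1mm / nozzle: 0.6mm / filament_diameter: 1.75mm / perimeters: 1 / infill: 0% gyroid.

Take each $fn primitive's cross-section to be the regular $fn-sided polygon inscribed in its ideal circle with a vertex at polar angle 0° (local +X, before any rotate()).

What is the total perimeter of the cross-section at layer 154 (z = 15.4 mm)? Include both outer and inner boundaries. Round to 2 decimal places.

At z = 15.4 mm: the cone contributes a regular 8-gon of circumradius 4.641 (interpolated between r1=6 and r2=4.5 at t=0.906) (perimeter = 2·8·4.641·sin(180°/8) = 28.42 mm); the cube at (6.5, 14.5) is absent (z outside [2.5, 8.5]); the 16×12.5 cube at (5.5, 9.5) contributes its full rectangle (perimeter 57.00 mm); Taking the first minus the rest: starting from the cone, the 16×12.5 cube at (5.5, 9.5) misses the remaining region (no effect) — boundary = 28.42 mm. Overall, the cross-section is a single solid region. Total boundary length (outer) = 28.42 mm.

28.42 mm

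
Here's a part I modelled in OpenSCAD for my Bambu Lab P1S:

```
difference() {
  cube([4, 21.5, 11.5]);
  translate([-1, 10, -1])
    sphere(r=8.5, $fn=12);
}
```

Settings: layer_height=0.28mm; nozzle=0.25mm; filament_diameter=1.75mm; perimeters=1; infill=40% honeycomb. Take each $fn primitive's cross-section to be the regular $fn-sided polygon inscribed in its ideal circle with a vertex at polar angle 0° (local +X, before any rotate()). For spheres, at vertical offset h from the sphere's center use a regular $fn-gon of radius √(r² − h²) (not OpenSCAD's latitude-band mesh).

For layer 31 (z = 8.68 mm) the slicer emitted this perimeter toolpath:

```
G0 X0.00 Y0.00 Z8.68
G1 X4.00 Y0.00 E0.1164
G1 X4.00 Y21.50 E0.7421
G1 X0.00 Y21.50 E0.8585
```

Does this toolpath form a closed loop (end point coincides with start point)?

no

Start point (G0): (0.00, 0.00). End point (last G1): the path does not return to the start — open.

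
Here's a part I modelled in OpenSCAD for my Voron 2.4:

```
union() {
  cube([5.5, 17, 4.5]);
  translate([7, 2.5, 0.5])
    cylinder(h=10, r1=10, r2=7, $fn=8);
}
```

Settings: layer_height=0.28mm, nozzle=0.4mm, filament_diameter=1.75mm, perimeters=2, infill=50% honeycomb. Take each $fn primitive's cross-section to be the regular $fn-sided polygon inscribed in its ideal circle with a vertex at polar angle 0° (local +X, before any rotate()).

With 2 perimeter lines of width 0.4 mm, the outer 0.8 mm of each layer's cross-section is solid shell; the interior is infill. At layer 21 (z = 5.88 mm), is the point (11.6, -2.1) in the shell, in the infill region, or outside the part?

At z = 5.88 mm: the cube is not intersected at this z (z outside [0, 4.5]); the cone at (7, 2.5): at t=0.538 of its height the radius interpolates to r₁+(r₂−r₁)t = 8.386, giving a regular 8-gon of that circumradius; Merging all regions: only the cone at (7, 2.5) is present, so the union is just that shape — 1 connected region. Overall, the cross-section is a single solid region. The nearest boundary edge runs (12.93, -3.43)→(15.39, 2.50); distance from the point to it = 1.74 mm. The point is inside the cross-section and 1.74 mm from the nearest boundary — more than the 0.8 mm shell width (2 × 0.4), so it's in the infill interior.

infill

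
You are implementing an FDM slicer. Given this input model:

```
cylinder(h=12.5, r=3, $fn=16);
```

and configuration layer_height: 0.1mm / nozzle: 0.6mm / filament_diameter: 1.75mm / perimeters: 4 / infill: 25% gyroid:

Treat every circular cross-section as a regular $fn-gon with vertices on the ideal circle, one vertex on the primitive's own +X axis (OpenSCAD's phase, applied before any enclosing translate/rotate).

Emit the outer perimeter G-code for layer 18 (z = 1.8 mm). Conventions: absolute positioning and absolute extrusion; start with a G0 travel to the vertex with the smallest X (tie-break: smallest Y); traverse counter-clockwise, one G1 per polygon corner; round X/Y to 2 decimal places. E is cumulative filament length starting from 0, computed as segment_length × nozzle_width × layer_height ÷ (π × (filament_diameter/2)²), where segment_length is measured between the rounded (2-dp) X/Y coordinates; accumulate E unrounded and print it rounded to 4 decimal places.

At z = 1.8 mm: the cylinder: section is a regular 16-gon, circumradius r=3. The outline is a single polygon with 16 vertices. Extrusion per mm of travel: 0.6 × 0.1 / (π × 0.875²) = 0.024945. Accumulating E over each segment gives final E = 0.4671.

G0 X-3.00 Y0.00 Z1.80
G1 X-2.77 Y-1.15 E0.0293
G1 X-2.12 Y-2.12 E0.0584
G1 X-1.15 Y-2.77 E0.0875
G1 X0.00 Y-3.00 E0.1168
G1 X1.15 Y-2.77 E0.1460
G1 X2.12 Y-2.12 E0.1751
G1 X2.77 Y-1.15 E0.2043
G1 X3.00 Y0.00 E0.2335
G1 X2.77 Y1.15 E0.2628
G1 X2.12 Y2.12 E0.2919
G1 X1.15 Y2.77 E0.3210
G1 X0.00 Y3.00 E0.3503
G1 X-1.15 Y2.77 E0.3795
G1 X-2.12 Y2.12 E0.4087
G1 X-2.77 Y1.15 E0.4378
G1 X-3.00 Y0.00 E0.4671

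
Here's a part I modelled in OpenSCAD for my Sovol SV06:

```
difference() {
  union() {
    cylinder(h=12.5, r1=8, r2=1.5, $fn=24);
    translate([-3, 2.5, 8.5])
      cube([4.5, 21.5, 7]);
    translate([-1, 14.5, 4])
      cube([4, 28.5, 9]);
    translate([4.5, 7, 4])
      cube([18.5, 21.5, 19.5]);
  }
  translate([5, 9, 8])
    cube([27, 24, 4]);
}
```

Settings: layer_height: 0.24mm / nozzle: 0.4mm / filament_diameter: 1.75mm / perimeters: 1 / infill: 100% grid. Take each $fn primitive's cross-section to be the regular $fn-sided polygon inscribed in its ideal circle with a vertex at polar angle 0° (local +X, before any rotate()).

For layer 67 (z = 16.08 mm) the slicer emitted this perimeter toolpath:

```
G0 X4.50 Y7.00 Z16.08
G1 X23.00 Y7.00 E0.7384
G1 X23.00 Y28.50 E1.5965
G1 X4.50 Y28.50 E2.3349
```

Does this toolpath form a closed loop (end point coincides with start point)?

Start point (G0): (4.50, 7.00). End point (last G1): the path does not return to the start — open.

no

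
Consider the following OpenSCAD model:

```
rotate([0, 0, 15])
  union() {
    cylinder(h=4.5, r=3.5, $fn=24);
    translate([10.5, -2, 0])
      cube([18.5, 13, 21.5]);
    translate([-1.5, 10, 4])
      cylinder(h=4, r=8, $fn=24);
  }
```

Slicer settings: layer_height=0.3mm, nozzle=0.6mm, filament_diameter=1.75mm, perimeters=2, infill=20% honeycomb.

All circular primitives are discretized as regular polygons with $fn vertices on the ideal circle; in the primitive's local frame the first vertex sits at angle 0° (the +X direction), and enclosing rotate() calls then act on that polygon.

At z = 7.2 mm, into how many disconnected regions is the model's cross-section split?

2

At z = 7.2 mm: the cylinder is absent (z outside [0, 4.5]); the cube at (10.5, -2) is present — its section is the full 18.5×13 rectangle; the r=8 cylinder at (-1.5, 10) gives a regular 24-gon of circumradius 8 (constant along its height); Merging all regions: the 2 present regions are separate (no shared area or edge), so areas and boundary lengths simply add and each stays a separate island — 2 connected regions; (whole slice rotated 15° about Z — lengths, areas and connectivity unchanged). The result has 2 disconnected regions.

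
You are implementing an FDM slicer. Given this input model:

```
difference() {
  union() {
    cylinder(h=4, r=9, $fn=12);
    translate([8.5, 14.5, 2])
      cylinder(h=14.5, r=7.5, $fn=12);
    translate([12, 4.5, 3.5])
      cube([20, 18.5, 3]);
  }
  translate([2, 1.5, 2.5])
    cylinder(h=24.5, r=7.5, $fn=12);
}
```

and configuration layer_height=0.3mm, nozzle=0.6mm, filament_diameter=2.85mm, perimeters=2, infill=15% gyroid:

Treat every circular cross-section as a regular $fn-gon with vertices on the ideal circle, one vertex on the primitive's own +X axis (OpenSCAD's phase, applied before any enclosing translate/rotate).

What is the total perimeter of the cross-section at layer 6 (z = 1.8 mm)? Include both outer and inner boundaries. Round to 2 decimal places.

At z = 1.8 mm: the r=9 cylinder contributes a regular 12-gon of circumradius 9 (perimeter = 2·12·9.000·sin(180°/12) = 55.90 mm); the cylinder at (8.5, 14.5) is absent (z outside [2, 16.5]); the cube at (12, 4.5) does not reach this height (z outside [3.5, 6.5]); Combining (union): only the r=9 cylinder is present, so the union is just that shape — boundary = 55.90 mm; the cylinder at (2, 1.5) is absent (z outside [2.5, 27]); After the difference (first − rest): none of the subtracted shapes is present at this height, so that combined region is unchanged — boundary = 55.90 mm. Overall, the cross-section is a single solid region. Total boundary length (outer) = 55.90 mm.

55.90 mm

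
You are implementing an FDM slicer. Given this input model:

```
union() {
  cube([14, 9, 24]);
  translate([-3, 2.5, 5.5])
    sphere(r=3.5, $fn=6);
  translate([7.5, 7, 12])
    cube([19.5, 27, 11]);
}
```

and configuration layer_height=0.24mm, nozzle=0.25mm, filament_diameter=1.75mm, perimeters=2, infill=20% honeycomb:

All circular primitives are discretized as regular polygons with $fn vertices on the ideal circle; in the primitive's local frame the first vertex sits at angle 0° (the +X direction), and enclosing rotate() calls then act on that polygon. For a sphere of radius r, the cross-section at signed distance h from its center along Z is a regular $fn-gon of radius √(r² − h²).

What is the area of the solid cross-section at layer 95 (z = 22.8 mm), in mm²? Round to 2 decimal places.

639.50 mm²

At z = 22.8 mm: the 14×9 cube contributes its full rectangle (area 126.00 mm²); the sphere at (-3, 2.5) is absent (|z−center|=17.300 > r=3.5); the cube at (7.5, 7) (footprint 19.5×27) is included at this height (area 526.50 mm²); Merging all regions: the regions partially overlap — summed areas 652.50 mm² minus the doubly-counted overlap 13.00 mm² gives 639.50 mm² — area = 639.50 mm². Overall, the cross-section is a single solid region. Net area = 639.50 mm².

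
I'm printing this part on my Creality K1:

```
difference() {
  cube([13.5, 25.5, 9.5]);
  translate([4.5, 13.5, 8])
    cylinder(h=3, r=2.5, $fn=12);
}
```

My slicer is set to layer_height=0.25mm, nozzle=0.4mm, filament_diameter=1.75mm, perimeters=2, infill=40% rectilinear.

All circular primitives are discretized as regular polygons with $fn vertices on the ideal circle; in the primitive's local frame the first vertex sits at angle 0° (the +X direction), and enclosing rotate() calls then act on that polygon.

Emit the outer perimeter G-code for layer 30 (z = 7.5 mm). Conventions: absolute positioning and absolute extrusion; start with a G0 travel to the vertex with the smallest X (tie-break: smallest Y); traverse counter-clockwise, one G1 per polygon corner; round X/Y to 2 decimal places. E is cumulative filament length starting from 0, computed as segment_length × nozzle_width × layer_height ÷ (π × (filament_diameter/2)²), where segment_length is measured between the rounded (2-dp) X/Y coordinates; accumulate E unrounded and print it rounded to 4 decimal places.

G0 X0.00 Y0.00 Z7.50
G1 X13.50 Y0.00 E0.5613
G1 X13.50 Y25.50 E1.6214
G1 X0.00 Y25.50 E2.1827
G1 X0.00 Y0.00 E3.2429

At z = 7.5 mm: the cube is present — its section is the full 13.5×25.5 rectangle; the cylinder at (4.5, 13.5) is not intersected at this z (z outside [8, 11]); After the difference (first − rest): none of the subtracted shapes is present at this height, so the 13.5×25.5 cube is unchanged — 1 connected region. The outline is a single polygon with 4 vertices. Extrusion per mm of travel: 0.4 × 0.25 / (π × 0.875²) = 0.041575. Accumulating E over each segment gives final E = 3.2429.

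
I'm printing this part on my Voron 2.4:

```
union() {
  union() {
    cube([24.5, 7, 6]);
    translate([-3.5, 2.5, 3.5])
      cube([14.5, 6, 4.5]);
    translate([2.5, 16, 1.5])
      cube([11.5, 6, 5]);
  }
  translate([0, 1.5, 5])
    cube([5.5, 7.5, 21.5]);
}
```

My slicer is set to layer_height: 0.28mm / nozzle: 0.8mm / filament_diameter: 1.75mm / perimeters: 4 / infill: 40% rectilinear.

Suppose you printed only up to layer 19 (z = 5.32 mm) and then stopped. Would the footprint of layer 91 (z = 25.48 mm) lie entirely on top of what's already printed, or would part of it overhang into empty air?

Compare the two slices. At z = 5.32: the cube is present — its section is the full 24.5×7 rectangle (area 171.50 mm²); the cube at (-3.5, 2.5) (footprint 14.5×6) is included at this height (area 87.00 mm²); the 11.5×6 cube at (2.5, 16) contributes its full rectangle (area 69.00 mm²); Merging all regions: the regions partially overlap — summed areas 327.50 mm² minus the doubly-counted overlap 49.50 mm² gives 278.00 mm² — area = 278.00 mm²; the 5.5×7.5 cube at (0, 1.5) contributes its full rectangle (area 41.25 mm²); Merging all regions: the regions partially overlap — summed areas 319.25 mm² minus the doubly-counted overlap 38.50 mm² gives 280.75 mm² — area = 280.75 mm². At z = 25.48: the cube is not intersected at this z (z outside [0, 6]); the cube at (-3.5, 2.5) does not reach this height (z outside [3.5, 8]); the cube at (2.5, 16) does not reach this height (z outside [1.5, 6.5]); Merging all regions: nothing is present at this height; the cube at (0, 1.5) (footprint 5.5×7.5) is included at this height (area 41.25 mm²); Combining (union): only the 5.5×7.5 cube at (0, 1.5) is present, so the union is just that shape — area = 41.25 mm². Checking containment: the cross-section at z = 25.48 is a subset of the cross-section at z = 5.32.

entirely on top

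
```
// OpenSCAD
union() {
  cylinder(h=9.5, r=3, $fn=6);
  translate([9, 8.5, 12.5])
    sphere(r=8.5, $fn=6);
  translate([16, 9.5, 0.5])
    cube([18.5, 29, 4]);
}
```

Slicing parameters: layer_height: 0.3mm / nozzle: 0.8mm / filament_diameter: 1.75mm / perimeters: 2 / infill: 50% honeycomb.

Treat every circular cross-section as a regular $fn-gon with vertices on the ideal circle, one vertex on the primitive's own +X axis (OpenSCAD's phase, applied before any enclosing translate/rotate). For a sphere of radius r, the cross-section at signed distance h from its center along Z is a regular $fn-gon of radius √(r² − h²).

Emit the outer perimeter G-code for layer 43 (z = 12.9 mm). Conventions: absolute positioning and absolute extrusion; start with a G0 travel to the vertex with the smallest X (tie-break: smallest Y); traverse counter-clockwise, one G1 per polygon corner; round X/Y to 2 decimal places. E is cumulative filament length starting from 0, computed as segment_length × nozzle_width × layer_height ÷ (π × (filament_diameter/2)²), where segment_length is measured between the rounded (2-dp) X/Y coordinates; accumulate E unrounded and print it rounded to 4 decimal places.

At z = 12.9 mm: the cylinder is absent (z outside [0, 9.5]); the r=8.5 sphere at (9, 8.5) contributes a regular 6-gon of circumradius √(8.5²−0.4²) = 8.491; the cube at (16, 9.5) does not reach this height (z outside [0.5, 4.5]); Merging all regions: only the r=8.5 sphere at (9, 8.5) is present, so the union is just that shape — 1 connected region. The outline is a single polygon with 6 vertices. Extrusion per mm of travel: 0.8 × 0.3 / (π × 0.875²) = 0.099780. Accumulating E over each segment gives final E = 5.0829.

G0 X0.51 Y8.50 Z12.90
G1 X4.75 Y1.15 E0.8467
G1 X13.25 Y1.15 E1.6948
G1 X17.49 Y8.50 E2.5415
G1 X13.25 Y15.85 E3.3881
G1 X4.75 Y15.85 E4.2363
G1 X0.51 Y8.50 E5.0829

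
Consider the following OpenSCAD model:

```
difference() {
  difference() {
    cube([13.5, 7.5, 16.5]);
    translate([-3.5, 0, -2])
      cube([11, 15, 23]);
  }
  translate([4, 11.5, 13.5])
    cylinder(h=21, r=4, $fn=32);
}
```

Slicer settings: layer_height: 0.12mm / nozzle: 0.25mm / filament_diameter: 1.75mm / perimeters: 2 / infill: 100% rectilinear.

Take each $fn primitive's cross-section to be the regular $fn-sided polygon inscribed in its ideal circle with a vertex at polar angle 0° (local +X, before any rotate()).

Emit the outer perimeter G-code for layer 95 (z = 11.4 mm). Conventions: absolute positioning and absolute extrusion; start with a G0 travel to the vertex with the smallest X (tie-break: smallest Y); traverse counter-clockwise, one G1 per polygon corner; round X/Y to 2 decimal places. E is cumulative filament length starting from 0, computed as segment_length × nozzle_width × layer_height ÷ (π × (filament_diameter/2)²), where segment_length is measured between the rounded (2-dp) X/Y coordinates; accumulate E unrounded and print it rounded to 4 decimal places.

At z = 11.4 mm: the 13.5×7.5 cube contributes its full rectangle; the cube at (-3.5, 0) (footprint 11×15) is included at this height; Taking the first minus the rest: starting from the 13.5×7.5 cube, the 11×15 cube at (-3.5, 0) partially overlaps it — only the 56.25 mm² overlap (of its 165.00 mm²) is removed, clipping the outline — 1 connected region; the cylinder at (4, 11.5) is absent (z outside [13.5, 34.5]); Taking the first minus the rest: none of the subtracted shapes is present at this height, so the result so far is unchanged — 1 connected region. The outline is a single polygon with 4 vertices. Extrusion per mm of travel: 0.25 × 0.12 / (π × 0.875²) = 0.012473. Accumulating E over each segment gives final E = 0.3368.

G0 X7.50 Y0.00 Z11.40
G1 X13.50 Y0.00 E0.0748
G1 X13.50 Y7.50 E0.1684
G1 X7.50 Y7.50 E0.2432
G1 X7.50 Y0.00 E0.3368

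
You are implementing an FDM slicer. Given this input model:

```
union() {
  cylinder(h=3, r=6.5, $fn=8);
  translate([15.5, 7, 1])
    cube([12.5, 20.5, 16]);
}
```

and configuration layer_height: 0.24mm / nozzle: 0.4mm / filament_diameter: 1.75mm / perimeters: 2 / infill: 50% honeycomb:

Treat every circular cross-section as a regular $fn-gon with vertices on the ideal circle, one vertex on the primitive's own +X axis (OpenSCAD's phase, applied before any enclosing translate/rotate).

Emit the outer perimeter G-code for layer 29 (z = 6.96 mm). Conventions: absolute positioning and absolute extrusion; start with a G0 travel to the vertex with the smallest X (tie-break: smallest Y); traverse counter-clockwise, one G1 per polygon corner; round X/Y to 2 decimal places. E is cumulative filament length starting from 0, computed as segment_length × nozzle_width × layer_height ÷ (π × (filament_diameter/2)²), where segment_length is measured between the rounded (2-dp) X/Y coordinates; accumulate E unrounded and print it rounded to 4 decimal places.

G0 X15.50 Y7.00 Z6.96
G1 X28.00 Y7.00 E0.4989
G1 X28.00 Y27.50 E1.3171
G1 X15.50 Y27.50 E1.8160
G1 X15.50 Y7.00 E2.6342

At z = 6.96 mm: the cylinder is absent (z outside [0, 3]); the cube at (15.5, 7) is present — its section is the full 12.5×20.5 rectangle; Combining (union): only the 12.5×20.5 cube at (15.5, 7) is present, so the union is just that shape — 1 connected region. The outline is a single polygon with 4 vertices. Extrusion per mm of travel: 0.4 × 0.24 / (π × 0.875²) = 0.039912. Accumulating E over each segment gives final E = 2.6342.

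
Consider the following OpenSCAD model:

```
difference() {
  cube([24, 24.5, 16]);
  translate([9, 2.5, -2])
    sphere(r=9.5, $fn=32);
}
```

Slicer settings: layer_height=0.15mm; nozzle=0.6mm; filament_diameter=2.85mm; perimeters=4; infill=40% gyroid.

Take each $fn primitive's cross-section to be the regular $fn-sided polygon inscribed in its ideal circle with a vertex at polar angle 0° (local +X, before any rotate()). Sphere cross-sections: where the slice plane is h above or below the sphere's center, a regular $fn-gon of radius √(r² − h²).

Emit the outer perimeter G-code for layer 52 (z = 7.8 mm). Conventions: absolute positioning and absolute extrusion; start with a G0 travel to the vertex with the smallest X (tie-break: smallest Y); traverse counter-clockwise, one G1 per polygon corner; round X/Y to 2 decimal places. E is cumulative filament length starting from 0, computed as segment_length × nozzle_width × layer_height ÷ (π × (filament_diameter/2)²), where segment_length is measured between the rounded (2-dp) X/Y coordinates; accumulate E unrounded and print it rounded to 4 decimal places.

At z = 7.8 mm: the cube (footprint 24×24.5) is included at this height; the sphere at (9, 2.5) is not intersected at this z (|z−center|=9.800 > r=9.5); Subtracting the remaining from the first: none of the subtracted shapes is present at this height, so the 24×24.5 cube is unchanged — 1 connected region. The outline is a single polygon with 4 vertices. Extrusion per mm of travel: 0.6 × 0.15 / (π × 1.425²) = 0.014108. Accumulating E over each segment gives final E = 1.3685.

G0 X0.00 Y0.00 Z7.80
G1 X24.00 Y0.00 E0.3386
G1 X24.00 Y24.50 E0.6842
G1 X0.00 Y24.50 E1.0228
G1 X0.00 Y0.00 E1.3685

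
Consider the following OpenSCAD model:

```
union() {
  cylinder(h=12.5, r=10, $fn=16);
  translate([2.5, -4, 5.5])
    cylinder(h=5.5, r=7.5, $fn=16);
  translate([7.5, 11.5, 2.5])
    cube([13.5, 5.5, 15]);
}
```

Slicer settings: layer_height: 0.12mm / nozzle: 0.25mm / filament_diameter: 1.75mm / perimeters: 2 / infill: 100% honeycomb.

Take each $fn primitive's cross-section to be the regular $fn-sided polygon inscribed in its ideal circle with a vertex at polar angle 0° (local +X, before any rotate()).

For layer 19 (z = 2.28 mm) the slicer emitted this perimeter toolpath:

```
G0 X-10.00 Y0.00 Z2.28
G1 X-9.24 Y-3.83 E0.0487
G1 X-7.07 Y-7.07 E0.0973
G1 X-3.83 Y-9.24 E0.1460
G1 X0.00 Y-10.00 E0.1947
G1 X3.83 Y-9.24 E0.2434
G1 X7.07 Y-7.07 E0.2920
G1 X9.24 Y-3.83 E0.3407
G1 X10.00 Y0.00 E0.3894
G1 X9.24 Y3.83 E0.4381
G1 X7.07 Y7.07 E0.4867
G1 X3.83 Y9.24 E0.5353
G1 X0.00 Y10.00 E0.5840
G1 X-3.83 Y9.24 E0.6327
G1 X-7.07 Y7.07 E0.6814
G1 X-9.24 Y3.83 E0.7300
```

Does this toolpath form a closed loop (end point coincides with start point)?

Start point (G0): (-10.00, 0.00). End point (last G1): the path does not return to the start — open.

no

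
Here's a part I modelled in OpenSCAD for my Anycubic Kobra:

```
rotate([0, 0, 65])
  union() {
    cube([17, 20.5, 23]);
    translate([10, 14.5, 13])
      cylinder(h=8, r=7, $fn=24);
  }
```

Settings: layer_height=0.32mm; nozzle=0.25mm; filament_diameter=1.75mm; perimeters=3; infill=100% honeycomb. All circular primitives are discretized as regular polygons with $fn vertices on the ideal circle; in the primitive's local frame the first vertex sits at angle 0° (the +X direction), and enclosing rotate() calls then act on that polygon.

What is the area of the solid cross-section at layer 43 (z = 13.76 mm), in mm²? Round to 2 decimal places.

At z = 13.76 mm: the cube (footprint 17×20.5) is included at this height (area 348.50 mm²); the r=7 cylinder at (10, 14.5) gives a regular 24-gon of circumradius 7 (constant along its height) (area = (24/2)·7.000²·sin(360°/24) = 152.19 mm²); Merging all regions: the regions partially overlap — summed areas 500.69 mm² minus the doubly-counted overlap 147.60 mm² gives 353.09 mm² — area = 353.09 mm²; (whole slice rotated 65° about Z — lengths, areas and connectivity unchanged). Overall, the cross-section is a single solid region. Net area = 353.09 mm².

353.09 mm²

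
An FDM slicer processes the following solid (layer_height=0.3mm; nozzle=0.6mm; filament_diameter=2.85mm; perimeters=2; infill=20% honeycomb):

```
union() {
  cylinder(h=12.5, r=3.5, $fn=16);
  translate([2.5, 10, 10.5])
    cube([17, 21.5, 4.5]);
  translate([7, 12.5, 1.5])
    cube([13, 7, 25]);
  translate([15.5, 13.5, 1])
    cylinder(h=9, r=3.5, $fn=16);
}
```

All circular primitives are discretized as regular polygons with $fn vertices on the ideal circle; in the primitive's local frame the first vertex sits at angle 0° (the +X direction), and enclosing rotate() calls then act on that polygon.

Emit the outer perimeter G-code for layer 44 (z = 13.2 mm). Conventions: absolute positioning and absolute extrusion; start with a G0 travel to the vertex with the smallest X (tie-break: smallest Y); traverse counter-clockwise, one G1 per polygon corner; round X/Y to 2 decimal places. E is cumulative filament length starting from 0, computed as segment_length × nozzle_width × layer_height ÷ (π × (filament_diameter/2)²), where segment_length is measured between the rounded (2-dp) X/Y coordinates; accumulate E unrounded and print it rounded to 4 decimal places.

G0 X2.50 Y10.00 Z13.20
G1 X19.50 Y10.00 E0.4797
G1 X19.50 Y12.50 E0.5502
G1 X20.00 Y12.50 E0.5643
G1 X20.00 Y19.50 E0.7618
G1 X19.50 Y19.50 E0.7759
G1 X19.50 Y31.50 E1.1145
G1 X2.50 Y31.50 E1.5942
G1 X2.50 Y10.00 E2.2008

At z = 13.2 mm: the cylinder is absent (z outside [0, 12.5]); the cube at (2.5, 10) (footprint 17×21.5) is included at this height; the 13×7 cube at (7, 12.5) contributes its full rectangle; the cylinder at (15.5, 13.5) does not reach this height (z outside [1, 10]); Taking the union: the regions partially overlap (shared area 87.50 mm²), so overlapping operands fuse into one piece — 1 connected region. The outline is a single polygon with 8 vertices. Extrusion per mm of travel: 0.6 × 0.3 / (π × 1.425²) = 0.028216. Accumulating E over each segment gives final E = 2.2008.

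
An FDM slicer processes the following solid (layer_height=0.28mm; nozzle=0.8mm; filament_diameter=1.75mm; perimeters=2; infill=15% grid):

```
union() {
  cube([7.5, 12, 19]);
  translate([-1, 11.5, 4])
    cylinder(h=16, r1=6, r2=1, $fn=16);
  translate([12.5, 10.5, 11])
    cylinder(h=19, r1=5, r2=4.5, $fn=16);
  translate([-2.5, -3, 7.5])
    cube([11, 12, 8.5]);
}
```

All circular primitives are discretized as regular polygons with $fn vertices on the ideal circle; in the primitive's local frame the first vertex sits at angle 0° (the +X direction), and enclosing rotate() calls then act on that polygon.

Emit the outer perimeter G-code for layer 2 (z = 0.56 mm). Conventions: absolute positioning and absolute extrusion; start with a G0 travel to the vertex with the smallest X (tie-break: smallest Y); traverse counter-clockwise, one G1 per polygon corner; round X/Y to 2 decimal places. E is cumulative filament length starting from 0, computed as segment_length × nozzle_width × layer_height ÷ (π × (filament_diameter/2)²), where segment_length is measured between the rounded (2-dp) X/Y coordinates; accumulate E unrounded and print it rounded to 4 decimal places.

G0 X0.00 Y0.00 Z0.56
G1 X7.50 Y0.00 E0.6985
G1 X7.50 Y12.00 E1.8160
G1 X0.00 Y12.00 E2.5145
G1 X0.00 Y0.00 E3.6320

At z = 0.56 mm: the cube is present — its section is the full 7.5×12 rectangle; the cone at (-1, 11.5) is not intersected at this z (z outside [4, 20]); the cone at (12.5, 10.5) does not reach this height (z outside [11, 30]); the cube at (-2.5, -3) is absent (z outside [7.5, 16]); Combining (union): only the 7.5×12 cube is present, so the union is just that shape — 1 connected region. The outline is a single polygon with 4 vertices. Extrusion per mm of travel: 0.8 × 0.28 / (π × 0.875²) = 0.093128. Accumulating E over each segment gives final E = 3.6320.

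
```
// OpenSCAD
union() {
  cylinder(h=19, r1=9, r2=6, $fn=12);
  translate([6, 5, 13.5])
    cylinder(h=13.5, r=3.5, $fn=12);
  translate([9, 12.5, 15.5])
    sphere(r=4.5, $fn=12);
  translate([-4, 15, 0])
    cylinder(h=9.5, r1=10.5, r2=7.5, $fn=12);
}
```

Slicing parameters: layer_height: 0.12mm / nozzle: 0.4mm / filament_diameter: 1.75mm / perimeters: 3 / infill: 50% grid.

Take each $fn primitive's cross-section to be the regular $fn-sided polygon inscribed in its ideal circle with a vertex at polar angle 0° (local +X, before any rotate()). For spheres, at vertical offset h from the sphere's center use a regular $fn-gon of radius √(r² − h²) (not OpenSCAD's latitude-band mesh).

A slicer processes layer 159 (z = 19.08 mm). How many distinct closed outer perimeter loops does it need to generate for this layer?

2

At z = 19.08 mm: the cone is not intersected at this z (z outside [0, 19]); the r=3.5 cylinder at (6, 5) gives a regular 12-gon of circumradius 3.5 (constant along its height); the sphere at (9, 12.5): section is a regular 12-gon, circumradius = √(r²−h²) = √(4.5²−3.58²) = 2.726; the cone at (-4, 15) is absent (z outside [0, 9.5]); Taking the union: the 2 present regions are separate (no shared area or edge), so areas and boundary lengths simply add and each stays a separate island — 2 connected regions. The result has 2 disconnected regions.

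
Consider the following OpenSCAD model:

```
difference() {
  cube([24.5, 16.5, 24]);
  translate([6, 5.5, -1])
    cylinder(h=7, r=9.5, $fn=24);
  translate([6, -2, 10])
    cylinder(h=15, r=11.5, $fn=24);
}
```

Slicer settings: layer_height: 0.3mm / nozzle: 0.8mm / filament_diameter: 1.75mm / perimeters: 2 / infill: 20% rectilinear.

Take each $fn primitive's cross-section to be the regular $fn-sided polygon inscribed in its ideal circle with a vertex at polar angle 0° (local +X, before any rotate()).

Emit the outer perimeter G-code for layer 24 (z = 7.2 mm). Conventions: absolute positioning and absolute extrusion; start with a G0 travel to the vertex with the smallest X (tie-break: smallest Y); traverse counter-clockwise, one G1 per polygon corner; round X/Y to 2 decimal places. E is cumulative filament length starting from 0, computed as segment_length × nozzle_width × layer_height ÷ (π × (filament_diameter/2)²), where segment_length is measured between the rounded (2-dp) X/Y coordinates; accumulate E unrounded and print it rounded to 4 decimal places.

G0 X0.00 Y0.00 Z7.20
G1 X24.50 Y0.00 E2.4446
G1 X24.50 Y16.50 E4.0910
G1 X0.00 Y16.50 E6.5356
G1 X0.00 Y0.00 E8.1820

At z = 7.2 mm: the cube is present — its section is the full 24.5×16.5 rectangle; the cylinder at (6, 5.5) is not intersected at this z (z outside [-1, 6]); the cylinder at (6, -2) is absent (z outside [10, 25]); Taking the first minus the rest: none of the subtracted shapes is present at this height, so the 24.5×16.5 cube is unchanged — 1 connected region. The outline is a single polygon with 4 vertices. Extrusion per mm of travel: 0.8 × 0.3 / (π × 0.875²) = 0.099780. Accumulating E over each segment gives final E = 8.1820.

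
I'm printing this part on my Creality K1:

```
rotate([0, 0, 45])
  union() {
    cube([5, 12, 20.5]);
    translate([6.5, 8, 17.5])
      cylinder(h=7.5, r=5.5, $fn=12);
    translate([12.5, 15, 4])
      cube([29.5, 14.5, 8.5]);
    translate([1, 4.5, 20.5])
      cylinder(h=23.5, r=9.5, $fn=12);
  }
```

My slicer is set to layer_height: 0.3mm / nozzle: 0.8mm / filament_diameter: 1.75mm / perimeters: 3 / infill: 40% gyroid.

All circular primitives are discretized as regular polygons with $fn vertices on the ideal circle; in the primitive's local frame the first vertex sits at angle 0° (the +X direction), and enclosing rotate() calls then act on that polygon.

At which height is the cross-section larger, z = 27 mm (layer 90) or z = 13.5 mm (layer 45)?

layer 90 (z = 27 mm)

Layer 90 (z = 27): the cube does not reach this height (z outside [0, 20.5]); the cylinder at (6.5, 8) does not reach this height (z outside [17.5, 25]); the cube at (12.5, 15) is absent (z outside [4, 12.5]); the r=9.5 cylinder at (1, 4.5) contributes a regular 12-gon of circumradius 9.5 (area = (12/2)·9.500²·sin(360°/12) = 270.75 mm²); Taking the union: only the r=9.5 cylinder at (1, 4.5) is present, so the union is just that shape — area = 270.75 mm²; (whole slice rotated 45° about Z — lengths, areas and connectivity unchanged). So its area = 270.75 mm². Layer 45 (z = 13.5): the cube (footprint 5×12) is included at this height (area 60.00 mm²); the cylinder at (6.5, 8) is absent (z outside [17.5, 25]); the cube at (12.5, 15) is absent (z outside [4, 12.5]); the cylinder at (1, 4.5) is not intersected at this z (z outside [20.5, 44]); Merging all regions: only the 5×12 cube is present, so the union is just that shape — area = 60.00 mm²; (rotated 45° about Z; rotation is an isometry so areas/perimeters/island counts are preserved). So its area = 60.00 mm². Layer 90 is larger (270.75 vs 60.00 mm²).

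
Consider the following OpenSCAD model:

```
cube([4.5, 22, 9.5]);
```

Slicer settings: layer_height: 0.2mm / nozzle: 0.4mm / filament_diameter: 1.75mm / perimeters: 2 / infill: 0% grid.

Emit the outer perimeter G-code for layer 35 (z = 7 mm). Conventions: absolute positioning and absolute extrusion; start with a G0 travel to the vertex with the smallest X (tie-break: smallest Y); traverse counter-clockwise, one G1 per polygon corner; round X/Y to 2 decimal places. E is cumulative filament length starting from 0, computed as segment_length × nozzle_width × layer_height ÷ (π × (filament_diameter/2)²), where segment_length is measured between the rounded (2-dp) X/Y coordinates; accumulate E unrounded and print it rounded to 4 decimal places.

G0 X0.00 Y0.00 Z7.00
G1 X4.50 Y0.00 E0.1497
G1 X4.50 Y22.00 E0.8814
G1 X0.00 Y22.00 E1.0311
G1 X0.00 Y0.00 E1.7628

At z = 7 mm: the 4.5×22 cube contributes its full rectangle. The outline is a single polygon with 4 vertices. Extrusion per mm of travel: 0.4 × 0.2 / (π × 0.875²) = 0.033260. Accumulating E over each segment gives final E = 1.7628.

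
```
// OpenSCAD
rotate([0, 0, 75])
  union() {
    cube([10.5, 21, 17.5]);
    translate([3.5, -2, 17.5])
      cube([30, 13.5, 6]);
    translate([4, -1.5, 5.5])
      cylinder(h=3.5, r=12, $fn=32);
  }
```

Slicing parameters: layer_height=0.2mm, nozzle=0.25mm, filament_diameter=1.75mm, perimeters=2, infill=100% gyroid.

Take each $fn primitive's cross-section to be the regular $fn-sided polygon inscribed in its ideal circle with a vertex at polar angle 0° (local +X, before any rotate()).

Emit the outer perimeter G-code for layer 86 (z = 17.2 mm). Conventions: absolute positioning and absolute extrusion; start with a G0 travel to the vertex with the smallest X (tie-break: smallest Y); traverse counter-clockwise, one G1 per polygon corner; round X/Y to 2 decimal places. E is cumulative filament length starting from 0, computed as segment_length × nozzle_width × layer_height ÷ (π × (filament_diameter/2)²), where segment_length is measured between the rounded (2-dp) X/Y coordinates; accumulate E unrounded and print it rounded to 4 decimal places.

G0 X-20.28 Y5.44 Z17.20
G1 X0.00 Y0.00 E0.4365
G1 X2.72 Y10.14 E0.6547
G1 X-17.57 Y15.58 E1.0914
G1 X-20.28 Y5.44 E1.3096

At z = 17.2 mm: the 10.5×21 cube contributes its full rectangle; the cube at (3.5, -2) is absent (z outside [17.5, 23.5]); the cylinder at (4, -1.5) does not reach this height (z outside [5.5, 9]); Taking the union: only the 10.5×21 cube is present, so the union is just that shape — 1 connected region; (whole slice rotated 75° about Z — lengths, areas and connectivity unchanged). The outline is a single polygon with 4 vertices. Extrusion per mm of travel: 0.25 × 0.2 / (π × 0.875²) = 0.020788. Accumulating E over each segment gives final E = 1.3096.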